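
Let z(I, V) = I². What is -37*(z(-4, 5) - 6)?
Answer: -370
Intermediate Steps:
-37*(z(-4, 5) - 6) = -37*((-4)² - 6) = -37*(16 - 6) = -37*10 = -370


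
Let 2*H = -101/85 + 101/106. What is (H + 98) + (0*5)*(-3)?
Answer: 1763839/18020 ≈ 97.882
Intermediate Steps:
H = -2121/18020 (H = (-101/85 + 101/106)/2 = (½)*(-2121/9010) = -2121/18020 ≈ -0.11770)
(H + 98) + (0*5)*(-3) = (-2121/18020 + 98) + (0*5)*(-3) = 1763839/18020 + 0*(-3) = 1763839/18020 + 0 = 1763839/18020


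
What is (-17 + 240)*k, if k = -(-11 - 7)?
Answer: 4014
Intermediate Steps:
k = 18 (k = -1*(-18) = 18)
(-17 + 240)*k = (-17 + 240)*18 = 223*18 = 4014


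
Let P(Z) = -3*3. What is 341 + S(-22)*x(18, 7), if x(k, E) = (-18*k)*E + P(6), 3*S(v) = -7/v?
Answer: 199/2 ≈ 99.500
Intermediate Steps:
S(v) = -7/(3*v) (S(v) = (-7/v)/3 = -7/(3*v))
P(Z) = -9
x(k, E) = -9 - 18*E*k (x(k, E) = (-18*k)*E - 9 = -18*E*k - 9 = -9 - 18*E*k)
341 + S(-22)*x(18, 7) = 341 + (-7/3/(-22))*(-9 - 18*7*18) = 341 + (-7/3*(-1/22))*(-9 - 2268) = 341 + (7/66)*(-2277) = 341 - 483/2 = 199/2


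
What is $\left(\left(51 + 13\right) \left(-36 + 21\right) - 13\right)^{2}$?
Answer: $946729$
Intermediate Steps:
$\left(\left(51 + 13\right) \left(-36 + 21\right) - 13\right)^{2} = \left(64 \left(-15\right) - 13\right)^{2} = \left(-960 - 13\right)^{2} = \left(-973\right)^{2} = 946729$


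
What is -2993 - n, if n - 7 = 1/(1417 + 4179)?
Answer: -16788001/5596 ≈ -3000.0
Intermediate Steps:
n = 39173/5596 (n = 7 + 1/(1417 + 4179) = 7 + 1/5596 = 39173/5596 ≈ 7.0002)
-2993 - n = -2993 - 1*39173/5596 = -2993 - 39173/5596 = -16788001/5596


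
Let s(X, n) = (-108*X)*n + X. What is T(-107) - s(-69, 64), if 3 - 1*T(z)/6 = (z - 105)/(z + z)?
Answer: -51022623/107 ≈ -4.7685e+5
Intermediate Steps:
s(X, n) = X - 108*X*n (s(X, n) = -108*X*n + X = X - 108*X*n)
T(z) = 18 - 3*(-105 + z)/z (T(z) = 18 - 6*(z - 105)/(z + z) = 18 - 6*(-105 + z)/(2*z) = 18 - 6*(-105 + z)*1/(2*z) = 18 - 3*(-105 + z)/z)
T(-107) - s(-69, 64) = (15 + 315/(-107)) - (-69)*(1 - 108*64) = (15 + 315*(-1/107)) - (-69)*(1 - 6912) = (15 - 315/107) - (-69)*(-6911) = 1290/107 - 1*476859 = 1290/107 - 476859 = -51022623/107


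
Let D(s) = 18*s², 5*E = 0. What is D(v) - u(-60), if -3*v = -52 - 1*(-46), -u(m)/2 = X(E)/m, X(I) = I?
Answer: 72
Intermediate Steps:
E = 0 (E = (⅕)*0 = 0)
u(m) = 0 (u(m) = -0/m = -2*0 = 0)
v = 2 (v = -(-52 - 1*(-46))/3 = -(-52 + 46)/3 = -⅓*(-6) = 2)
D(v) - u(-60) = 18*2² - 1*0 = 18*4 + 0 = 72 + 0 = 72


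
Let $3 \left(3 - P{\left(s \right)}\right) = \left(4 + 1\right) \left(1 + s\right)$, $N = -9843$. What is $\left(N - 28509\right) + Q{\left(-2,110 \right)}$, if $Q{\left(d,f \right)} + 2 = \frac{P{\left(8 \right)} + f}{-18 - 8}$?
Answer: $- \frac{498651}{13} \approx -38358.0$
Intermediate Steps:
$P{\left(s \right)} = \frac{4}{3} - \frac{5 s}{3}$ ($P{\left(s \right)} = 3 - \frac{\left(4 + 1\right) \left(1 + s\right)}{3} = 3 - \frac{5 \left(1 + s\right)}{3} = 3 - \frac{5 + 5 s}{3} = 3 - \left(\frac{5}{3} + \frac{5 s}{3}\right) = \frac{4}{3} - \frac{5 s}{3}$)
$Q{\left(d,f \right)} = - \frac{20}{13} - \frac{f}{26}$ ($Q{\left(d,f \right)} = -2 + \frac{\left(\frac{4}{3} - \frac{40}{3}\right) + f}{-18 - 8} = -2 + \frac{-12 + f}{-26} = -2 + \left(-12 + f\right) \left(- \frac{1}{26}\right) = -2 - \left(- \frac{6}{13} + \frac{f}{26}\right) = - \frac{20}{13} - \frac{f}{26}$)
$\left(N - 28509\right) + Q{\left(-2,110 \right)} = \left(-9843 - 28509\right) - \frac{75}{13} = -38352 - \frac{75}{13} = - \frac{498651}{13}$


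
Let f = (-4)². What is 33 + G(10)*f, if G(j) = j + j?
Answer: 353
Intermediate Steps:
G(j) = 2*j
f = 16
33 + G(10)*f = 33 + (2*10)*16 = 33 + 20*16 = 33 + 320 = 353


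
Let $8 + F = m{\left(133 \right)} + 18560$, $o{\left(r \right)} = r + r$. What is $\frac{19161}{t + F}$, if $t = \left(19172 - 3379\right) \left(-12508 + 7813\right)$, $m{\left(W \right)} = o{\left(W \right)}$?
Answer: $- \frac{19161}{74129317} \approx -0.00025848$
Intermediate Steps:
$o{\left(r \right)} = 2 r$
$m{\left(W \right)} = 2 W$
$t = -74148135$ ($t = 15793 \left(-4695\right) = -74148135$)
$F = 18818$ ($F = -8 + \left(2 \cdot 133 + 18560\right) = -8 + \left(266 + 18560\right) = -8 + 18826 = 18818$)
$\frac{19161}{t + F} = \frac{19161}{-74148135 + 18818} = \frac{19161}{-74129317} = 19161 \left(- \frac{1}{74129317}\right) = - \frac{19161}{74129317}$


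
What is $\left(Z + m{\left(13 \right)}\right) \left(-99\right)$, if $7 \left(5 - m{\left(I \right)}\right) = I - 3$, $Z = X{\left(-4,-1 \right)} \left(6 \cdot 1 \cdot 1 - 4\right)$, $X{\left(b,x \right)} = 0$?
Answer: $- \frac{2475}{7} \approx -353.57$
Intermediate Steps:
$Z = 0$ ($Z = 0 \left(6 \cdot 1 \cdot 1 - 4\right) = 0 \left(6 \cdot 1 - 4\right) = 0 \left(6 - 4\right) = 0 \cdot 2 = 0$)
$m{\left(I \right)} = \frac{38}{7} - \frac{I}{7}$ ($m{\left(I \right)} = 5 - \frac{I - 3}{7} = 5 - \frac{-3 + I}{7} = 5 - \left(- \frac{3}{7} + \frac{I}{7}\right) = \frac{38}{7} - \frac{I}{7}$)
$\left(Z + m{\left(13 \right)}\right) \left(-99\right) = \left(0 + \left(\frac{38}{7} - \frac{13}{7}\right)\right) \left(-99\right) = \left(0 + \frac{25}{7}\right) \left(-99\right) = \frac{25}{7} \left(-99\right) = - \frac{2475}{7}$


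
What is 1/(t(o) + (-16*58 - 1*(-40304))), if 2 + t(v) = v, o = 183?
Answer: 1/39557 ≈ 2.5280e-5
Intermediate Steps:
t(v) = -2 + v
1/(t(o) + (-16*58 - 1*(-40304))) = 1/((-2 + 183) + (-16*58 - 1*(-40304))) = 1/(181 + (-928 + 40304)) = 1/(181 + 39376) = 1/39557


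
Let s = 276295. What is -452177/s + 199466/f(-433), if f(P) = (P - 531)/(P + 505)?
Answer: -992115227117/66587095 ≈ -14900.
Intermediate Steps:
f(P) = (-531 + P)/(505 + P)
-452177/s + 199466/f(-433) = -452177/276295 + 199466/(((-531 - 433)/(505 - 433))) = -452177*1/276295 + 199466/((-964/72)) = -452177/276295 + 199466/(((1/72)*(-964))) = -452177/276295 + 199466/(-241/18) = -452177/276295 + 199466*(-18/241) = -452177/276295 - 3590388/241 = -992115227117/66587095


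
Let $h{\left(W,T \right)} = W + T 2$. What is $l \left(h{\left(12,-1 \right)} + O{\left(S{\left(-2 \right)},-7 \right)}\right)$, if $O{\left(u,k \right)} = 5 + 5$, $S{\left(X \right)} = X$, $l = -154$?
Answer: $-3080$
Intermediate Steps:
$h{\left(W,T \right)} = W + 2 T$
$O{\left(u,k \right)} = 10$
$l \left(h{\left(12,-1 \right)} + O{\left(S{\left(-2 \right)},-7 \right)}\right) = - 154 \left(\left(12 + 2 \left(-1\right)\right) + 10\right) = - 154 \left(\left(12 - 2\right) + 10\right) = - 154 \left(10 + 10\right) = \left(-154\right) 20 = -3080$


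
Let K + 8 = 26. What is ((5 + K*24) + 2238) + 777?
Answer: 3452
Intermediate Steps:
K = 18 (K = -8 + 26 = 18)
((5 + K*24) + 2238) + 777 = ((5 + 18*24) + 2238) + 777 = ((5 + 432) + 2238) + 777 = (437 + 2238) + 777 = 2675 + 777 = 3452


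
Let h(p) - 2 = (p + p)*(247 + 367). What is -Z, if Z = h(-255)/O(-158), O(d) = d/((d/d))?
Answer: -156569/79 ≈ -1981.9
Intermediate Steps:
h(p) = 2 + 1228*p (h(p) = 2 + (p + p)*(247 + 367) = 2 + (2*p)*614 = 2 + 1228*p)
O(d) = d (O(d) = d/1 = d*1 = d)
Z = 156569/79 (Z = (2 + 1228*(-255))/(-158) = (2 - 313140)*(-1/158) = -313138*(-1/158) = 156569/79 ≈ 1981.9)
-Z = -1*156569/79 = -156569/79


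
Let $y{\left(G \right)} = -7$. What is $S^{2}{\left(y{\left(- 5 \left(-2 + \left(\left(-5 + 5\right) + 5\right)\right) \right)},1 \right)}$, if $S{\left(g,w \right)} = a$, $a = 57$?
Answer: $3249$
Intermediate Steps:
$S{\left(g,w \right)} = 57$
$S^{2}{\left(y{\left(- 5 \left(-2 + \left(\left(-5 + 5\right) + 5\right)\right) \right)},1 \right)} = 57^{2} = 3249$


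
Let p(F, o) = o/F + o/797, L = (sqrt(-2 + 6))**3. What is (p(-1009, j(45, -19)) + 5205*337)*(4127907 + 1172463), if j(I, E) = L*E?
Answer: 7476637069222157970/804173 ≈ 9.2973e+12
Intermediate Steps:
L = 8 (L = (sqrt(4))**3 = 2**3 = 8)
j(I, E) = 8*E
p(F, o) = o/797 + o/F (p(F, o) = o/F + o*(1/797) = o/F + o/797 = o/797 + o/F)
(p(-1009, j(45, -19)) + 5205*337)*(4127907 + 1172463) = (((8*(-19))/797 + (8*(-19))/(-1009)) + 5205*337)*(4127907 + 1172463) = (((1/797)*(-152) - 152*(-1/1009)) + 1754085)*5300370 = ((-152/797 + 152/1009) + 1754085)*5300370 = (-32224/804173 + 1754085)*5300370 = (1410587764481/804173)*5300370 = 7476637069222157970/804173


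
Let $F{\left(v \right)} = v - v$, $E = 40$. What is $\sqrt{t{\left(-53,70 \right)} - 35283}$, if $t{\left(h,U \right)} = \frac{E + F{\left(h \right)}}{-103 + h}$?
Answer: $\frac{i \sqrt{53665833}}{39} \approx 187.84 i$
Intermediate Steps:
$F{\left(v \right)} = 0$
$t{\left(h,U \right)} = \frac{40}{-103 + h}$ ($t{\left(h,U \right)} = \frac{40 + 0}{-103 + h} = \frac{40}{-103 + h}$)
$\sqrt{t{\left(-53,70 \right)} - 35283} = \sqrt{\frac{40}{-103 - 53} - 35283} = \sqrt{\frac{40}{-156} - 35283} = \sqrt{40 \left(- \frac{1}{156}\right) - 35283} = \sqrt{- \frac{10}{39} - 35283} = \sqrt{- \frac{1376047}{39}} = \frac{i \sqrt{53665833}}{39}$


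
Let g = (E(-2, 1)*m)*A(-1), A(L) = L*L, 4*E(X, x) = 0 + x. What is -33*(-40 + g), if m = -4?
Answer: 1353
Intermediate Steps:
E(X, x) = x/4 (E(X, x) = (0 + x)/4 = x/4)
A(L) = L**2
g = -1 (g = (((1/4)*1)*(-4))*(-1)**2 = ((1/4)*(-4))*1 = -1*1 = -1)
-33*(-40 + g) = -33*(-40 - 1) = -33*(-41) = 1353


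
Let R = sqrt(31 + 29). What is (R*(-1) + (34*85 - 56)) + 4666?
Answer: 7500 - 2*sqrt(15) ≈ 7492.3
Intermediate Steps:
R = 2*sqrt(15) (R = sqrt(60) = 2*sqrt(15) ≈ 7.7460)
(R*(-1) + (34*85 - 56)) + 4666 = ((2*sqrt(15))*(-1) + (34*85 - 56)) + 4666 = (-2*sqrt(15) + (2890 - 56)) + 4666 = (-2*sqrt(15) + 2834) + 4666 = (2834 - 2*sqrt(15)) + 4666 = 7500 - 2*sqrt(15)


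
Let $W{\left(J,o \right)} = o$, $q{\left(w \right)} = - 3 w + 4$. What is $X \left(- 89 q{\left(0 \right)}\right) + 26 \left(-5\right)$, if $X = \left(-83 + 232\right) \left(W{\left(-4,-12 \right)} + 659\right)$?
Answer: $-34319598$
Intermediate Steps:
$q{\left(w \right)} = 4 - 3 w$
$X = 96403$ ($X = \left(-83 + 232\right) \left(-12 + 659\right) = 149 \cdot 647 = 96403$)
$X \left(- 89 q{\left(0 \right)}\right) + 26 \left(-5\right) = 96403 \left(- 89 \left(4 - 0\right)\right) + 26 \left(-5\right) = 96403 \left(- 89 \left(4 + 0\right)\right) - 130 = 96403 \left(\left(-89\right) 4\right) - 130 = 96403 \left(-356\right) - 130 = -34319468 - 130 = -34319598$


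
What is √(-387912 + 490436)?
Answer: 38*√71 ≈ 320.19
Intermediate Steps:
√(-387912 + 490436) = √102524 = 38*√71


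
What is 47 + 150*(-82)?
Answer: -12253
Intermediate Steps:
47 + 150*(-82) = 47 - 12300 = -12253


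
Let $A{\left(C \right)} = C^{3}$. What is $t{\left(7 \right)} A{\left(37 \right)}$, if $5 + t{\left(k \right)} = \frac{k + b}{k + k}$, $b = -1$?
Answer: $- \frac{1620896}{7} \approx -2.3156 \cdot 10^{5}$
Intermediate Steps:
$t{\left(k \right)} = -5 + \frac{-1 + k}{2 k}$ ($t{\left(k \right)} = -5 + \frac{k - 1}{k + k} = -5 + \frac{-1 + k}{2 k}$)
$t{\left(7 \right)} A{\left(37 \right)} = \frac{-1 - 63}{2 \cdot 7} \cdot 37^{3} = \frac{1}{2} \cdot \frac{1}{7} \left(-1 - 63\right) 50653 = \frac{1}{2} \cdot \frac{1}{7} \left(-64\right) 50653 = \left(- \frac{32}{7}\right) 50653 = - \frac{1620896}{7}$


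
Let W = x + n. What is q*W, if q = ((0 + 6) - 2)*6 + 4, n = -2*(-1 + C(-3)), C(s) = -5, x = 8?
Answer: 560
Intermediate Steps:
n = 12 (n = -2*(-1 - 5) = -2*(-6) = 12)
W = 20 (W = 8 + 12 = 20)
q = 28 (q = (6 - 2)*6 + 4 = 4*6 + 4 = 24 + 4 = 28)
q*W = 28*20 = 560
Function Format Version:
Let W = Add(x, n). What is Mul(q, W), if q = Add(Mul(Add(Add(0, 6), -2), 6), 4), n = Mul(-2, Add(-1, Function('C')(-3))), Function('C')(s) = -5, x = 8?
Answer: 560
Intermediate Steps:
n = 12 (n = Mul(-2, Add(-1, -5)) = Mul(-2, -6) = 12)
W = 20 (W = Add(8, 12) = 20)
q = 28 (q = Add(Mul(Add(6, -2), 6), 4) = Add(Mul(4, 6), 4) = Add(24, 4) = 28)
Mul(q, W) = Mul(28, 20) = 560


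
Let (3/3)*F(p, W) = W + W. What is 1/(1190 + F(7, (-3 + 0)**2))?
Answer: 1/1208 ≈ 0.00082781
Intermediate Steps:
F(p, W) = 2*W (F(p, W) = W + W = 2*W)
1/(1190 + F(7, (-3 + 0)**2)) = 1/(1190 + 2*(-3 + 0)**2) = 1/(1190 + 2*(-3)**2) = 1/(1190 + 2*9) = 1/(1190 + 18) = 1/1208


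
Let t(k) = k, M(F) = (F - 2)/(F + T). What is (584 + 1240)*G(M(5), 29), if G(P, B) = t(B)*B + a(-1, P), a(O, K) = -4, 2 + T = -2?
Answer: 1526688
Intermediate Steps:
T = -4 (T = -2 - 2 = -4)
M(F) = (-2 + F)/(-4 + F) (M(F) = (F - 2)/(F - 4) = (-2 + F)/(-4 + F))
G(P, B) = -4 + B**2 (G(P, B) = B*B - 4 = B**2 - 4 = -4 + B**2)
(584 + 1240)*G(M(5), 29) = (584 + 1240)*(-4 + 29**2) = 1824*(-4 + 841) = 1824*837 = 1526688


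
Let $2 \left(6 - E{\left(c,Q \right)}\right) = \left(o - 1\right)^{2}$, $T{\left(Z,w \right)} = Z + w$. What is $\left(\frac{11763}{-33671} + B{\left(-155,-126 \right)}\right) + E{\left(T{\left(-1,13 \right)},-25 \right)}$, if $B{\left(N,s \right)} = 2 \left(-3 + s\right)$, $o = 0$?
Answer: $- \frac{17027381}{67342} \approx -252.85$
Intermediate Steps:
$B{\left(N,s \right)} = -6 + 2 s$
$E{\left(c,Q \right)} = \frac{11}{2}$ ($E{\left(c,Q \right)} = 6 - \frac{\left(0 - 1\right)^{2}}{2} = 6 - \frac{\left(-1\right)^{2}}{2} = 6 - \frac{1}{2} = \frac{11}{2}$)
$\left(\frac{11763}{-33671} + B{\left(-155,-126 \right)}\right) + E{\left(T{\left(-1,13 \right)},-25 \right)} = \left(\frac{11763}{-33671} + \left(-6 + 2 \left(-126\right)\right)\right) + \frac{11}{2} = \left(11763 \left(- \frac{1}{33671}\right) - 258\right) + \frac{11}{2} = \left(- \frac{11763}{33671} - 258\right) + \frac{11}{2} = - \frac{8698881}{33671} + \frac{11}{2} = - \frac{17027381}{67342}$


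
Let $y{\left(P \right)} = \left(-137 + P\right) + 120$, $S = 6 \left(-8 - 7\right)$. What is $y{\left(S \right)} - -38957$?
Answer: $38850$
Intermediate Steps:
$S = -90$ ($S = 6 \left(-15\right) = -90$)
$y{\left(P \right)} = -17 + P$
$y{\left(S \right)} - -38957 = \left(-17 - 90\right) - -38957 = -107 + 38957 = 38850$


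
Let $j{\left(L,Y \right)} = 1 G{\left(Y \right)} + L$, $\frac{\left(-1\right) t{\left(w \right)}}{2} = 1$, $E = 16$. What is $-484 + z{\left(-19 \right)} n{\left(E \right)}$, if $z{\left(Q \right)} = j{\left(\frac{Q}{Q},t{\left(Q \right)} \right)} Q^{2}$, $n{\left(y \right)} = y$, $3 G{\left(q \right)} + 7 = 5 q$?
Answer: $- \frac{82316}{3} \approx -27439.0$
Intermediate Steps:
$t{\left(w \right)} = -2$ ($t{\left(w \right)} = \left(-2\right) 1 = -2$)
$G{\left(q \right)} = - \frac{7}{3} + \frac{5 q}{3}$
$j{\left(L,Y \right)} = - \frac{7}{3} + L + \frac{5 Y}{3}$ ($j{\left(L,Y \right)} = 1 \left(- \frac{7}{3} + \frac{5 Y}{3}\right) + L = \left(- \frac{7}{3} + \frac{5 Y}{3}\right) + L = - \frac{7}{3} + L + \frac{5 Y}{3}$)
$z{\left(Q \right)} = - \frac{14 Q^{2}}{3}$ ($z{\left(Q \right)} = \left(- \frac{7}{3} + \frac{Q}{Q} + \frac{5}{3} \left(-2\right)\right) Q^{2} = \left(- \frac{7}{3} + 1 - \frac{10}{3}\right) Q^{2} = - \frac{14 Q^{2}}{3}$)
$-484 + z{\left(-19 \right)} n{\left(E \right)} = -484 + - \frac{14 \left(-19\right)^{2}}{3} \cdot 16 = -484 + \left(- \frac{14}{3}\right) 361 \cdot 16 = -484 - \frac{80864}{3} = - \frac{82316}{3}$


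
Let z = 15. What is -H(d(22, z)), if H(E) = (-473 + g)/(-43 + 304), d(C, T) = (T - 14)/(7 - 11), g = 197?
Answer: 92/87 ≈ 1.0575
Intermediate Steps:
d(C, T) = 7/2 - T/4 (d(C, T) = (-14 + T)/(-4) = (-14 + T)*(-1/4) = 7/2 - T/4)
H(E) = -92/87 (H(E) = (-473 + 197)/(-43 + 304) = -276/261 = -276*1/261 = -92/87)
-H(d(22, z)) = -1*(-92/87) = 92/87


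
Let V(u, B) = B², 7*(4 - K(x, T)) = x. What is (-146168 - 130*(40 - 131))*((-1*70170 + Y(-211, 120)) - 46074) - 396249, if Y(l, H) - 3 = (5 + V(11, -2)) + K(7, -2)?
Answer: 15613575153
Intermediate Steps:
K(x, T) = 4 - x/7
Y(l, H) = 15 (Y(l, H) = 3 + ((5 + (-2)²) + (4 - ⅐*7)) = 3 + ((5 + 4) + (4 - 1)) = 3 + (9 + 3) = 3 + 12 = 15)
(-146168 - 130*(40 - 131))*((-1*70170 + Y(-211, 120)) - 46074) - 396249 = (-146168 - 130*(40 - 131))*((-1*70170 + 15) - 46074) - 396249 = (-146168 - 130*(-91))*((-70170 + 15) - 46074) - 396249 = (-146168 + 11830)*(-70155 - 46074) - 396249 = -134338*(-116229) - 396249 = 15613971402 - 396249 = 15613575153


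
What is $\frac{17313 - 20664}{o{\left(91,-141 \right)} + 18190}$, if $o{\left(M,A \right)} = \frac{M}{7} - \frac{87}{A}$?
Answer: $- \frac{52499}{285190} \approx -0.18408$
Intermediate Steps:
$o{\left(M,A \right)} = - \frac{87}{A} + \frac{M}{7}$ ($o{\left(M,A \right)} = M \frac{1}{7} - \frac{87}{A} = \frac{M}{7} - \frac{87}{A} = - \frac{87}{A} + \frac{M}{7}$)
$\frac{17313 - 20664}{o{\left(91,-141 \right)} + 18190} = \frac{17313 - 20664}{\left(- \frac{87}{-141} + \frac{1}{7} \cdot 91\right) + 18190} = - \frac{3351}{\left(\left(-87\right) \left(- \frac{1}{141}\right) + 13\right) + 18190} = - \frac{3351}{\left(\frac{29}{47} + 13\right) + 18190} = - \frac{3351}{\frac{640}{47} + 18190} = - \frac{3351}{\frac{855570}{47}} = \left(-3351\right) \frac{47}{855570} = - \frac{52499}{285190}$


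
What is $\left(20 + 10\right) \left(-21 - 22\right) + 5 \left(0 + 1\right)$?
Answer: $-1285$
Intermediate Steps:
$\left(20 + 10\right) \left(-21 - 22\right) + 5 \left(0 + 1\right) = 30 \left(-43\right) + 5 \cdot 1 = -1290 + 5 = -1285$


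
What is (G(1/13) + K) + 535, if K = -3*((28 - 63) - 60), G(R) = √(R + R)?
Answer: 820 + √26/13 ≈ 820.39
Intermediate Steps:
G(R) = √2*√R (G(R) = √(2*R) = √2*√R)
K = 285 (K = -3*(-35 - 60) = -3*(-95) = 285)
(G(1/13) + K) + 535 = (√2*√(1/13) + 285) + 535 = (√2*(√13/13) + 285) + 535 = (√26/13 + 285) + 535 = (285 + √26/13) + 535 = 820 + √26/13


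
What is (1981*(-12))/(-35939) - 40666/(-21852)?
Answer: 990480559/392669514 ≈ 2.5224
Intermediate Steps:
(1981*(-12))/(-35939) - 40666/(-21852) = -23772*(-1/35939) - 40666*(-1/21852) = 23772/35939 + 20333/10926 = 990480559/392669514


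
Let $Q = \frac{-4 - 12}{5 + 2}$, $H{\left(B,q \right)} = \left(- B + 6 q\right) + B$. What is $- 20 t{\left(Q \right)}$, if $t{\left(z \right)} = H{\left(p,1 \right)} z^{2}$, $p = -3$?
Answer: $- \frac{30720}{49} \approx -626.94$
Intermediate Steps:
$H{\left(B,q \right)} = 6 q$
$Q = - \frac{16}{7} \approx -2.2857$
$t{\left(z \right)} = 6 z^{2}$ ($t{\left(z \right)} = 6 \cdot 1 z^{2} = 6 z^{2}$)
$- 20 t{\left(Q \right)} = - 20 \cdot 6 \left(- \frac{16}{7}\right)^{2} = - 20 \cdot 6 \cdot \frac{256}{49} = \left(-20\right) \frac{1536}{49} = - \frac{30720}{49}$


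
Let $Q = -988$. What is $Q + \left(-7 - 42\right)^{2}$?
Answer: $1413$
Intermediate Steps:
$Q + \left(-7 - 42\right)^{2} = -988 + \left(-7 - 42\right)^{2} = -988 + \left(-49\right)^{2} = -988 + 2401 = 1413$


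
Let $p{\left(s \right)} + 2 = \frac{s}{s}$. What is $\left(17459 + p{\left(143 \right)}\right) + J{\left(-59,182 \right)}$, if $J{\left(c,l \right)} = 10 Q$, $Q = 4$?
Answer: $17498$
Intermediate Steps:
$p{\left(s \right)} = -1$ ($p{\left(s \right)} = -2 + \frac{s}{s} = -2 + 1 = -1$)
$J{\left(c,l \right)} = 40$ ($J{\left(c,l \right)} = 10 \cdot 4 = 40$)
$\left(17459 + p{\left(143 \right)}\right) + J{\left(-59,182 \right)} = \left(17459 - 1\right) + 40 = 17458 + 40 = 17498$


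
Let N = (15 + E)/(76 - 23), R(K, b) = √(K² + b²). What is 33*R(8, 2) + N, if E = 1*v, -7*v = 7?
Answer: 14/53 + 66*√17 ≈ 272.39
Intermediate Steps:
v = -1 (v = -⅐*7 = -1)
E = -1 (E = 1*(-1) = -1)
N = 14/53 (N = (15 - 1)/(76 - 23) = 14/53 ≈ 0.26415)
33*R(8, 2) + N = 33*√(8² + 2²) + 14/53 = 33*√(64 + 4) + 14/53 = 33*√68 + 14/53 = 33*(2*√17) + 14/53 = 66*√17 + 14/53 = 14/53 + 66*√17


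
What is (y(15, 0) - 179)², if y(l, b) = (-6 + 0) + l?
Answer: 28900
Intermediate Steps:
y(l, b) = -6 + l
(y(15, 0) - 179)² = ((-6 + 15) - 179)² = (9 - 179)² = (-170)² = 28900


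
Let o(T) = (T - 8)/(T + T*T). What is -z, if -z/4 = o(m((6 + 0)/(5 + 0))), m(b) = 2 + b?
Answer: -10/7 ≈ -1.4286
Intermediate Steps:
o(T) = (-8 + T)/(T + T**2)
z = 10/7 (z = -4*(-8 + (2 + (6 + 0)/(5 + 0)))/((2 + (6 + 0)/(5 + 0))*(1 + (2 + (6 + 0)/(5 + 0)))) = -4*(-8 + (2 + 6/5))/((2 + 6/5)*(1 + (2 + 6/5))) = -4*(-8 + 16/5)/(16/5*(1 + 16/5)) = -5*(-24)/(4*21/5*5) = -5*5*(-24)/(4*21*5) = -4*(-5/14) = 10/7 ≈ 1.4286)
-z = -1*10/7 = -10/7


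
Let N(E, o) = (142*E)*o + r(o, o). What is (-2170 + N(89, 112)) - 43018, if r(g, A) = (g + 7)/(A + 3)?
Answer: 157580939/115 ≈ 1.3703e+6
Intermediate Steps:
r(g, A) = (7 + g)/(3 + A)
N(E, o) = (7 + o)/(3 + o) + 142*E*o (N(E, o) = (142*E)*o + (7 + o)/(3 + o) = 142*E*o + (7 + o)/(3 + o) = (7 + o)/(3 + o) + 142*E*o)
(-2170 + N(89, 112)) - 43018 = (-2170 + (7 + 112 + 142*89*112*(3 + 112))/(3 + 112)) - 43018 = (-2170 + (7 + 112 + 142*89*112*115)/115) - 43018 = (-2170 + (7 + 112 + 162777440)/115) - 43018 = (-2170 + (1/115)*162777559) - 43018 = (-2170 + 162777559/115) - 43018 = 162528009/115 - 43018 = 157580939/115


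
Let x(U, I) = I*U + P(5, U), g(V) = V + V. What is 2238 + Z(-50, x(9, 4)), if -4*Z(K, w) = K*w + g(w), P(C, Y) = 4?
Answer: 2718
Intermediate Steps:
g(V) = 2*V
x(U, I) = 4 + I*U (x(U, I) = I*U + 4 = 4 + I*U)
Z(K, w) = -w/2 - K*w/4 (Z(K, w) = -(K*w + 2*w)/4 = -(2*w + K*w)/4 = -w/2 - K*w/4)
2238 + Z(-50, x(9, 4)) = 2238 + (4 + 4*9)*(-2 - 1*(-50))/4 = 2238 + (4 + 36)*(-2 + 50)/4 = 2238 + (1/4)*40*48 = 2238 + 480 = 2718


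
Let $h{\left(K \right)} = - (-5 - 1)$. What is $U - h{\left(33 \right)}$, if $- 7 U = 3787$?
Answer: $-547$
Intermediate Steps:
$U = -541$ ($U = \left(- \frac{1}{7}\right) 3787 = -541$)
$h{\left(K \right)} = 6$ ($h{\left(K \right)} = - (-5 - 1) = \left(-1\right) \left(-6\right) = 6$)
$U - h{\left(33 \right)} = -541 - 6 = -547$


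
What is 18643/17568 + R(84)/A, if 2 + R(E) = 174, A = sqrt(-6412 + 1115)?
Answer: 18643/17568 - 172*I*sqrt(5297)/5297 ≈ 1.0612 - 2.3633*I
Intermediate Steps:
A = I*sqrt(5297) (A = sqrt(-5297) = I*sqrt(5297) ≈ 72.781*I)
R(E) = 172 (R(E) = -2 + 174 = 172)
18643/17568 + R(84)/A = 18643/17568 + 172/((I*sqrt(5297))) = 18643*(1/17568) + 172*(-I*sqrt(5297)/5297) = 18643/17568 - 172*I*sqrt(5297)/5297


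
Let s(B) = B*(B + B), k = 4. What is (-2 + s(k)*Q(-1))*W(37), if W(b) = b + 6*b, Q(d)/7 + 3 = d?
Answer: -232582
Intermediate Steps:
Q(d) = -21 + 7*d
s(B) = 2*B² (s(B) = B*(2*B) = 2*B²)
W(b) = 7*b
(-2 + s(k)*Q(-1))*W(37) = (-2 + (2*4²)*(-21 + 7*(-1)))*(7*37) = (-2 + (2*16)*(-21 - 7))*259 = (-2 + 32*(-28))*259 = (-2 - 896)*259 = -898*259 = -232582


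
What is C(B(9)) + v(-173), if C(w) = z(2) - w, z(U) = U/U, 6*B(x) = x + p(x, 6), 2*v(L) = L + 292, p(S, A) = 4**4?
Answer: 49/3 ≈ 16.333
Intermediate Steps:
p(S, A) = 256
v(L) = 146 + L/2 (v(L) = (L + 292)/2 = (292 + L)/2 = 146 + L/2)
B(x) = 128/3 + x/6 (B(x) = (x + 256)/6 = (256 + x)/6 = 128/3 + x/6)
z(U) = 1
C(w) = 1 - w
C(B(9)) + v(-173) = (1 - (128/3 + (1/6)*9)) + (146 + (1/2)*(-173)) = (1 - (128/3 + 3/2)) + (146 - 173/2) = (1 - 1*265/6) + 119/2 = (1 - 265/6) + 119/2 = -259/6 + 119/2 = 49/3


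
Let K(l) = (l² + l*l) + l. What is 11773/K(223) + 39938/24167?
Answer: 4265577869/2408990727 ≈ 1.7707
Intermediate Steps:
K(l) = l + 2*l² (K(l) = (l² + l²) + l = 2*l² + l = l + 2*l²)
11773/K(223) + 39938/24167 = 11773/((223*(1 + 2*223))) + 39938/24167 = 11773/((223*(1 + 446))) + 39938*(1/24167) = 11773/((223*447)) + 39938/24167 = 11773/99681 + 39938/24167 = 4265577869/2408990727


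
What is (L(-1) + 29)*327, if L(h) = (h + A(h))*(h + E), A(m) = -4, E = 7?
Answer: -327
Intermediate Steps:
L(h) = (-4 + h)*(7 + h) (L(h) = (h - 4)*(h + 7) = (-4 + h)*(7 + h))
(L(-1) + 29)*327 = ((-28 + (-1)² + 3*(-1)) + 29)*327 = ((-28 + 1 - 3) + 29)*327 = (-30 + 29)*327 = -1*327 = -327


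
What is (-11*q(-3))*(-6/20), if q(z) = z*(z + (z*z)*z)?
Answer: 297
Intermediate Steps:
q(z) = z*(z + z³) (q(z) = z*(z + z²*z) = z*(z + z³))
(-11*q(-3))*(-6/20) = (-11*((-3)² + (-3)⁴))*(-6/20) = (-11*(9 + 81))*(-6*1/20) = -11*90*(-3/10) = -990*(-3/10) = 297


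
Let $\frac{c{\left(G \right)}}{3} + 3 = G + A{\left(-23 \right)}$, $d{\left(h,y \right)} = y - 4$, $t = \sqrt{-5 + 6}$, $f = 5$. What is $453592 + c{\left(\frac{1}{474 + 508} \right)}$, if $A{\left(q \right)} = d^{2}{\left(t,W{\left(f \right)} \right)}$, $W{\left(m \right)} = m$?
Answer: $\frac{445421455}{982} \approx 4.5359 \cdot 10^{5}$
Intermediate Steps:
$t = 1$ ($t = \sqrt{1} = 1$)
$d{\left(h,y \right)} = -4 + y$ ($d{\left(h,y \right)} = y - 4 = -4 + y$)
$A{\left(q \right)} = 1$ ($A{\left(q \right)} = \left(-4 + 5\right)^{2} = 1^{2} = 1$)
$c{\left(G \right)} = -6 + 3 G$ ($c{\left(G \right)} = -9 + 3 \left(G + 1\right) = -9 + 3 \left(1 + G\right) = -9 + \left(3 + 3 G\right) = -6 + 3 G$)
$453592 + c{\left(\frac{1}{474 + 508} \right)} = 453592 - \left(6 - \frac{3}{474 + 508}\right) = 453592 - \left(6 - \frac{3}{982}\right) = 453592 + \left(-6 + 3 \cdot \frac{1}{982}\right) = 453592 + \left(-6 + \frac{3}{982}\right) = 453592 - \frac{5889}{982} = \frac{445421455}{982}$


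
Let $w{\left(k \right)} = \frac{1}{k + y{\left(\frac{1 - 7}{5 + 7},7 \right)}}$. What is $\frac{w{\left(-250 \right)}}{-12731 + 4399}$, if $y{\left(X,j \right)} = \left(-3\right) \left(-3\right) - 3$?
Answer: $\frac{1}{2033008} \approx 4.9188 \cdot 10^{-7}$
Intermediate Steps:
$y{\left(X,j \right)} = 6$ ($y{\left(X,j \right)} = 9 - 3 = 6$)
$w{\left(k \right)} = \frac{1}{6 + k}$ ($w{\left(k \right)} = \frac{1}{k + 6} = \frac{1}{6 + k}$)
$\frac{w{\left(-250 \right)}}{-12731 + 4399} = \frac{1}{\left(6 - 250\right) \left(-12731 + 4399\right)} = \frac{1}{\left(-244\right) \left(-8332\right)} = \left(- \frac{1}{244}\right) \left(- \frac{1}{8332}\right) = \frac{1}{2033008}$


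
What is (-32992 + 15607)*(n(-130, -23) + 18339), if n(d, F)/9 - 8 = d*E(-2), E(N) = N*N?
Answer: -238713435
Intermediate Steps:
E(N) = N**2
n(d, F) = 72 + 36*d (n(d, F) = 72 + 9*(d*(-2)**2) = 72 + 9*(d*4) = 72 + 9*(4*d) = 72 + 36*d)
(-32992 + 15607)*(n(-130, -23) + 18339) = (-32992 + 15607)*((72 + 36*(-130)) + 18339) = -17385*((72 - 4680) + 18339) = -17385*(-4608 + 18339) = -17385*13731 = -238713435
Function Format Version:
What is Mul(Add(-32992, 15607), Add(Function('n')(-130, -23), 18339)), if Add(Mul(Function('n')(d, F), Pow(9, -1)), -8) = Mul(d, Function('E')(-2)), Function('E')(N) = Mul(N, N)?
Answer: -238713435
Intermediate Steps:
Function('E')(N) = Pow(N, 2)
Function('n')(d, F) = Add(72, Mul(36, d)) (Function('n')(d, F) = Add(72, Mul(9, Mul(d, Pow(-2, 2)))) = Add(72, Mul(9, Mul(d, 4))) = Add(72, Mul(9, Mul(4, d))) = Add(72, Mul(36, d)))
Mul(Add(-32992, 15607), Add(Function('n')(-130, -23), 18339)) = Mul(Add(-32992, 15607), Add(Add(72, Mul(36, -130)), 18339)) = Mul(-17385, Add(Add(72, -4680), 18339)) = Mul(-17385, Add(-4608, 18339)) = Mul(-17385, 13731) = -238713435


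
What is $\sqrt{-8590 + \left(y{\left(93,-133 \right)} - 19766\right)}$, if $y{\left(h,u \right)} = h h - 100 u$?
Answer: $i \sqrt{6407} \approx 80.044 i$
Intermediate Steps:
$y{\left(h,u \right)} = h^{2} - 100 u$
$\sqrt{-8590 + \left(y{\left(93,-133 \right)} - 19766\right)} = \sqrt{-8590 - \left(6466 - 8649\right)} = \sqrt{-8590 + \left(\left(8649 + 13300\right) - 19766\right)} = \sqrt{-8590 + \left(21949 - 19766\right)} = \sqrt{-8590 + 2183} = \sqrt{-6407} = i \sqrt{6407}$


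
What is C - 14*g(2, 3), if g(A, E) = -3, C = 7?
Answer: 49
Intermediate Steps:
C - 14*g(2, 3) = 7 - 14*(-3) = 7 + 42 = 49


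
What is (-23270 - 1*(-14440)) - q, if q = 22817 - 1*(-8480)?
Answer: -40127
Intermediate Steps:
q = 31297 (q = 22817 + 8480 = 31297)
(-23270 - 1*(-14440)) - q = (-23270 - 1*(-14440)) - 1*31297 = (-23270 + 14440) - 31297 = -8830 - 31297 = -40127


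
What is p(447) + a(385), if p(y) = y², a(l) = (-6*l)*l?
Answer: -689541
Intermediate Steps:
a(l) = -6*l²
p(447) + a(385) = 447² - 6*385² = 199809 - 6*148225 = 199809 - 889350 = -689541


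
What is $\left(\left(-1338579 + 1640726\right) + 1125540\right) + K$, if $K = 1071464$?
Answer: $2499151$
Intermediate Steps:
$\left(\left(-1338579 + 1640726\right) + 1125540\right) + K = \left(\left(-1338579 + 1640726\right) + 1125540\right) + 1071464 = \left(302147 + 1125540\right) + 1071464 = 1427687 + 1071464 = 2499151$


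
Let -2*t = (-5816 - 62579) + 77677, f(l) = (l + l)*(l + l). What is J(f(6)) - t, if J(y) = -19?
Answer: 4622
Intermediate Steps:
f(l) = 4*l² (f(l) = (2*l)*(2*l) = 4*l²)
t = -4641 (t = -((-5816 - 62579) + 77677)/2 = -(-68395 + 77677)/2 = -½*9282 = -4641)
J(f(6)) - t = -19 - 1*(-4641) = -19 + 4641 = 4622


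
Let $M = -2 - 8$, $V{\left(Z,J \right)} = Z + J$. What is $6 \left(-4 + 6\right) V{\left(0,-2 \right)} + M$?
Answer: $-34$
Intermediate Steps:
$V{\left(Z,J \right)} = J + Z$
$M = -10$ ($M = -2 - 8 = -10$)
$6 \left(-4 + 6\right) V{\left(0,-2 \right)} + M = 6 \left(-4 + 6\right) \left(-2 + 0\right) - 10 = 6 \cdot 2 \left(-2\right) - 10 = 12 \left(-2\right) - 10 = -24 - 10 = -34$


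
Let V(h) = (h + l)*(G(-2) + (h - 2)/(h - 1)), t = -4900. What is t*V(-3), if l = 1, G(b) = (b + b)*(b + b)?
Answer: 169050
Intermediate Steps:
G(b) = 4*b² (G(b) = (2*b)*(2*b) = 4*b²)
V(h) = (1 + h)*(16 + (-2 + h)/(-1 + h)) (V(h) = (h + 1)*(4*(-2)² + (h - 2)/(h - 1)) = (1 + h)*(4*4 + (-2 + h)/(-1 + h)) = (1 + h)*(16 + (-2 + h)/(-1 + h)))
t*V(-3) = -4900*(-18 - 1*(-3) + 17*(-3)²)/(-1 - 3) = -4900*(-18 + 3 + 17*9)/(-4) = -(-1225)*(-18 + 3 + 153) = -(-1225)*138 = -4900*(-69/2) = 169050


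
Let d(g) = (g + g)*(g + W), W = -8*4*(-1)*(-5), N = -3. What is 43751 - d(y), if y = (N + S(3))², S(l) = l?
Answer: 43751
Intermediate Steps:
W = -160 (W = -(-32)*(-5) = -8*20 = -160)
y = 0 (y = (-3 + 3)² = 0² = 0)
d(g) = 2*g*(-160 + g) (d(g) = (g + g)*(g - 160) = (2*g)*(-160 + g) = 2*g*(-160 + g))
43751 - d(y) = 43751 - 2*0*(-160 + 0) = 43751 - 2*0*(-160) = 43751 - 1*0 = 43751 + 0 = 43751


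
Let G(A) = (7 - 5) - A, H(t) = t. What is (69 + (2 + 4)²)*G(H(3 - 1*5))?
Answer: 420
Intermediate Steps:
G(A) = 2 - A
(69 + (2 + 4)²)*G(H(3 - 1*5)) = (69 + (2 + 4)²)*(2 - (3 - 1*5)) = (69 + 6²)*(2 - (3 - 5)) = (69 + 36)*(2 - 1*(-2)) = 105*(2 + 2) = 105*4 = 420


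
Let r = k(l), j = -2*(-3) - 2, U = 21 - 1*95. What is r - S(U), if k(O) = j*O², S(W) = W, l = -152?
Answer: 92490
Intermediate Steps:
U = -74 (U = 21 - 95 = -74)
j = 4 (j = 6 - 2 = 4)
k(O) = 4*O²
r = 92416 (r = 4*(-152)² = 4*23104 = 92416)
r - S(U) = 92416 - 1*(-74) = 92416 + 74 = 92490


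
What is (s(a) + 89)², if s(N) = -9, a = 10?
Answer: 6400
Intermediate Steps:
(s(a) + 89)² = (-9 + 89)² = 80² = 6400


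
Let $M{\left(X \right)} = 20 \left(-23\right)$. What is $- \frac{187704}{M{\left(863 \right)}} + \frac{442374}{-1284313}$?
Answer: $\frac{60216798828}{147695995} \approx 407.71$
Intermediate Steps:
$M{\left(X \right)} = -460$
$- \frac{187704}{M{\left(863 \right)}} + \frac{442374}{-1284313} = - \frac{187704}{-460} + \frac{442374}{-1284313} = \left(-187704\right) \left(- \frac{1}{460}\right) + 442374 \left(- \frac{1}{1284313}\right) = \frac{46926}{115} - \frac{442374}{1284313} = \frac{60216798828}{147695995}$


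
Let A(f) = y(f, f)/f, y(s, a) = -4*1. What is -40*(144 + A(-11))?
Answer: -63520/11 ≈ -5774.5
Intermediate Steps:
y(s, a) = -4
A(f) = -4/f
-40*(144 + A(-11)) = -40*(144 - 4/(-11)) = -40*(144 - 4*(-1/11)) = -40*(144 + 4/11) = -40*1588/11 = -63520/11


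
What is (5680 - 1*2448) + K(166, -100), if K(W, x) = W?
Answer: 3398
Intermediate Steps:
(5680 - 1*2448) + K(166, -100) = (5680 - 1*2448) + 166 = (5680 - 2448) + 166 = 3232 + 166 = 3398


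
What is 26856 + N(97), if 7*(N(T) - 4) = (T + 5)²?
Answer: 198424/7 ≈ 28346.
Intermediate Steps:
N(T) = 4 + (5 + T)²/7 (N(T) = 4 + (T + 5)²/7 = 4 + (5 + T)²/7)
26856 + N(97) = 26856 + (4 + (5 + 97)²/7) = 26856 + (4 + (⅐)*102²) = 26856 + (4 + (⅐)*10404) = 26856 + (4 + 10404/7) = 26856 + 10432/7 = 198424/7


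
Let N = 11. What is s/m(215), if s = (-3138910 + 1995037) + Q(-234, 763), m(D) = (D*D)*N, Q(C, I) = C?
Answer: -1144107/508475 ≈ -2.2501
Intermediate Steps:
m(D) = 11*D² (m(D) = (D*D)*11 = D²*11 = 11*D²)
s = -1144107 (s = (-3138910 + 1995037) - 234 = -1143873 - 234 = -1144107)
s/m(215) = -1144107/(11*215²) = -1144107/(11*46225) = -1144107/508475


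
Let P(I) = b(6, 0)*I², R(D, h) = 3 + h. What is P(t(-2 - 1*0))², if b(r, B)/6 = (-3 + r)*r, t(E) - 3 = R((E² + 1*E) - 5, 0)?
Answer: 15116544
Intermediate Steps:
t(E) = 6 (t(E) = 3 + (3 + 0) = 3 + 3 = 6)
b(r, B) = 6*r*(-3 + r) (b(r, B) = 6*((-3 + r)*r) = 6*(r*(-3 + r)) = 6*r*(-3 + r))
P(I) = 108*I² (P(I) = (6*6*(-3 + 6))*I² = (6*6*3)*I² = 108*I²)
P(t(-2 - 1*0))² = (108*6²)² = (108*36)² = 3888² = 15116544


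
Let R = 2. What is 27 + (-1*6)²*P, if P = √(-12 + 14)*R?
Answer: 27 + 72*√2 ≈ 128.82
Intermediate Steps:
P = 2*√2 (P = √(-12 + 14)*2 = √2*2 = 2*√2 ≈ 2.8284)
27 + (-1*6)²*P = 27 + (-1*6)²*(2*√2) = 27 + (-6)²*(2*√2) = 27 + 36*(2*√2) = 27 + 72*√2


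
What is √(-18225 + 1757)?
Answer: 2*I*√4117 ≈ 128.33*I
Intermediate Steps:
√(-18225 + 1757) = √(-16468) = 2*I*√4117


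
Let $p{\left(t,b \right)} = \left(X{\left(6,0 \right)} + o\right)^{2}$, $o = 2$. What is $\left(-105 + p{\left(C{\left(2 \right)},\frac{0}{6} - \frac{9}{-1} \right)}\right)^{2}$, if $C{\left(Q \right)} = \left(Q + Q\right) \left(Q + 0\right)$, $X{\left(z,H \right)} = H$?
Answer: $10201$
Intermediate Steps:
$C{\left(Q \right)} = 2 Q^{2}$ ($C{\left(Q \right)} = 2 Q Q = 2 Q^{2}$)
$p{\left(t,b \right)} = 4$ ($p{\left(t,b \right)} = \left(0 + 2\right)^{2} = 2^{2} = 4$)
$\left(-105 + p{\left(C{\left(2 \right)},\frac{0}{6} - \frac{9}{-1} \right)}\right)^{2} = \left(-105 + 4\right)^{2} = \left(-101\right)^{2} = 10201$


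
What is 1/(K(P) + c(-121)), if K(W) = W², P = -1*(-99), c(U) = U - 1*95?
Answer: 1/9585 ≈ 0.00010433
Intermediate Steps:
c(U) = -95 + U (c(U) = U - 95 = -95 + U)
P = 99
1/(K(P) + c(-121)) = 1/(99² + (-95 - 121)) = 1/(9801 - 216) = 1/9585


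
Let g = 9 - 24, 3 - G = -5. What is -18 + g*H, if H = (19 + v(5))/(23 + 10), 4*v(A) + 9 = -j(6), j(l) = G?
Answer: -1087/44 ≈ -24.705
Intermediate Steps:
G = 8 (G = 3 - 1*(-5) = 3 + 5 = 8)
j(l) = 8
v(A) = -17/4 (v(A) = -9/4 + (-1*8)/4 = -9/4 + (1/4)*(-8) = -9/4 - 2 = -17/4)
g = -15
H = 59/132 (H = (19 - 17/4)/(23 + 10) = (59/4)/33 = (59/4)*(1/33) = 59/132 ≈ 0.44697)
-18 + g*H = -18 - 15*59/132 = -18 - 295/44 = -1087/44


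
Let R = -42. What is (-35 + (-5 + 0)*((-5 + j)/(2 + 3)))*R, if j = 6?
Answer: 1512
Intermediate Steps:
(-35 + (-5 + 0)*((-5 + j)/(2 + 3)))*R = (-35 + (-5 + 0)*((-5 + 6)/(2 + 3)))*(-42) = (-35 - 5/5)*(-42) = (-35 - 5*1/5)*(-42) = (-35 - 1)*(-42) = -36*(-42) = 1512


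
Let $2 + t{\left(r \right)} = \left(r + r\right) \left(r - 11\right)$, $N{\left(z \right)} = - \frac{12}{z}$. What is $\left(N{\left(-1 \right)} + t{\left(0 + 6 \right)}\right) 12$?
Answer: $-600$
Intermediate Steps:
$t{\left(r \right)} = -2 + 2 r \left(-11 + r\right)$ ($t{\left(r \right)} = -2 + \left(r + r\right) \left(r - 11\right) = -2 + 2 r \left(-11 + r\right)$)
$\left(N{\left(-1 \right)} + t{\left(0 + 6 \right)}\right) 12 = \left(- \frac{12}{-1} - \left(2 - 2 \left(0 + 6\right)^{2} + 22 \left(0 + 6\right)\right)\right) 12 = \left(\left(-12\right) \left(-1\right) - \left(134 - 72\right)\right) 12 = \left(12 - 62\right) 12 = \left(-50\right) 12 = -600$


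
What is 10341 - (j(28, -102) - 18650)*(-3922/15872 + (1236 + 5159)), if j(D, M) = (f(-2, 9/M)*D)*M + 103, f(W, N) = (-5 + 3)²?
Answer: 1521073122165/7936 ≈ 1.9167e+8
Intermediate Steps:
f(W, N) = 4 (f(W, N) = (-2)² = 4)
j(D, M) = 103 + 4*D*M (j(D, M) = (4*D)*M + 103 = 4*D*M + 103 = 103 + 4*D*M)
10341 - (j(28, -102) - 18650)*(-3922/15872 + (1236 + 5159)) = 10341 - ((103 + 4*28*(-102)) - 18650)*(-3922/15872 + (1236 + 5159)) = 10341 - ((103 - 11424) - 18650)*(-3922*1/15872 + 6395) = 10341 - (-11321 - 18650)*(-1961/7936 + 6395) = 10341 - (-29971)*50748759/7936 = 10341 - 1*(-1520991055989/7936) = 10341 + 1520991055989/7936 = 1521073122165/7936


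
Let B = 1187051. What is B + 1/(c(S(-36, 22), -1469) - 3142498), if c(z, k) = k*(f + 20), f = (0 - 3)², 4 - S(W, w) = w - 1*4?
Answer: 3780874953048/3185099 ≈ 1.1871e+6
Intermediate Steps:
S(W, w) = 8 - w (S(W, w) = 4 - (w - 1*4) = 4 - (w - 4) = 4 - (-4 + w) = 4 + (4 - w) = 8 - w)
f = 9 (f = (-3)² = 9)
c(z, k) = 29*k (c(z, k) = k*(9 + 20) = k*29 = 29*k)
B + 1/(c(S(-36, 22), -1469) - 3142498) = 1187051 + 1/(29*(-1469) - 3142498) = 1187051 + 1/(-42601 - 3142498) = 1187051 + 1/(-3185099) = 1187051 - 1/3185099 = 3780874953048/3185099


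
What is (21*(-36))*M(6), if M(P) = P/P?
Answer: -756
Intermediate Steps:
M(P) = 1
(21*(-36))*M(6) = (21*(-36))*1 = -756*1 = -756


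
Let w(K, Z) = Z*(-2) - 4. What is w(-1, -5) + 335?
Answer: 341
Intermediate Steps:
w(K, Z) = -4 - 2*Z (w(K, Z) = -2*Z - 4 = -4 - 2*Z)
w(-1, -5) + 335 = (-4 - 2*(-5)) + 335 = (-4 + 10) + 335 = 6 + 335 = 341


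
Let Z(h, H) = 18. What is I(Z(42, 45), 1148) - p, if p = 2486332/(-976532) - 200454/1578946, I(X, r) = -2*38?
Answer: -14132775591134/192736411909 ≈ -73.327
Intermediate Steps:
I(X, r) = -76
p = -515191713950/192736411909 (p = 2486332*(-1/976532) - 200454*1/1578946 = -621583/244133 - 100227/789473 = -515191713950/192736411909 ≈ -2.6730)
I(Z(42, 45), 1148) - p = -76 - 1*(-515191713950/192736411909) = -76 + 515191713950/192736411909 = -14132775591134/192736411909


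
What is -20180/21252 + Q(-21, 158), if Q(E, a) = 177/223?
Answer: -184634/1184799 ≈ -0.15584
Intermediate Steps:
Q(E, a) = 177/223 (Q(E, a) = 177*(1/223) = 177/223)
-20180/21252 + Q(-21, 158) = -20180/21252 + 177/223 = -20180*1/21252 + 177/223 = -5045/5313 + 177/223 = -184634/1184799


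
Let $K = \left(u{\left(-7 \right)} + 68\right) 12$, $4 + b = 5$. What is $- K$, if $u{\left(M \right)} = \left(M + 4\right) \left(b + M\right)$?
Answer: $-1032$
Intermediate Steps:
$b = 1$ ($b = -4 + 5 = 1$)
$u{\left(M \right)} = \left(1 + M\right) \left(4 + M\right)$ ($u{\left(M \right)} = \left(M + 4\right) \left(1 + M\right) = \left(4 + M\right) \left(1 + M\right) = \left(1 + M\right) \left(4 + M\right)$)
$K = 1032$ ($K = \left(\left(4 + \left(-7\right)^{2} + 5 \left(-7\right)\right) + 68\right) 12 = \left(\left(4 + 49 - 35\right) + 68\right) 12 = \left(18 + 68\right) 12 = 86 \cdot 12 = 1032$)
$- K = \left(-1\right) 1032 = -1032$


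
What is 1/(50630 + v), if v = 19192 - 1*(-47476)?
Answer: 1/117298 ≈ 8.5253e-6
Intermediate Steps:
v = 66668 (v = 19192 + 47476 = 66668)
1/(50630 + v) = 1/(50630 + 66668) = 1/117298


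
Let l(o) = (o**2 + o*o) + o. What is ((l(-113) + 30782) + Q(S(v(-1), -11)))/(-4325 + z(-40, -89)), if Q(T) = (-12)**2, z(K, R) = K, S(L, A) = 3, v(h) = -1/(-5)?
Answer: -56351/4365 ≈ -12.910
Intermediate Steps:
v(h) = 1/5 (v(h) = -1*(-1/5) = 1/5)
l(o) = o + 2*o**2 (l(o) = (o**2 + o**2) + o = 2*o**2 + o = o + 2*o**2)
Q(T) = 144
((l(-113) + 30782) + Q(S(v(-1), -11)))/(-4325 + z(-40, -89)) = ((-113*(1 + 2*(-113)) + 30782) + 144)/(-4325 - 40) = ((-113*(1 - 226) + 30782) + 144)/(-4365) = ((-113*(-225) + 30782) + 144)*(-1/4365) = ((25425 + 30782) + 144)*(-1/4365) = (56207 + 144)*(-1/4365) = 56351*(-1/4365) = -56351/4365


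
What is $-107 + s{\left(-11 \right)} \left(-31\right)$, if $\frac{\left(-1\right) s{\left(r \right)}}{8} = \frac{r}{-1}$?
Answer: $2621$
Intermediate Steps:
$s{\left(r \right)} = 8 r$ ($s{\left(r \right)} = - 8 \frac{r}{-1} = - 8 r \left(-1\right) = - 8 \left(- r\right) = 8 r$)
$-107 + s{\left(-11 \right)} \left(-31\right) = -107 + 8 \left(-11\right) \left(-31\right) = -107 - -2728 = -107 + 2728 = 2621$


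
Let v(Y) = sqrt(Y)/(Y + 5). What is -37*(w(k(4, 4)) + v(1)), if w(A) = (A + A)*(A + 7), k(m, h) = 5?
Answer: -26677/6 ≈ -4446.2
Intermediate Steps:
w(A) = 2*A*(7 + A) (w(A) = (2*A)*(7 + A) = 2*A*(7 + A))
v(Y) = sqrt(Y)/(5 + Y)
-37*(w(k(4, 4)) + v(1)) = -37*(2*5*(7 + 5) + sqrt(1)/(5 + 1)) = -37*(2*5*12 + 1/6) = -37*(120 + 1*(1/6)) = -37*(120 + 1/6) = -37*721/6 = -26677/6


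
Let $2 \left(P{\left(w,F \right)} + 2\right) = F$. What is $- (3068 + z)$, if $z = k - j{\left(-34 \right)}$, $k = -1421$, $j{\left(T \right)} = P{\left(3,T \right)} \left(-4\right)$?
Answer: $-1571$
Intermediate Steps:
$P{\left(w,F \right)} = -2 + \frac{F}{2}$
$j{\left(T \right)} = 8 - 2 T$ ($j{\left(T \right)} = \left(-2 + \frac{T}{2}\right) \left(-4\right) = 8 - 2 T$)
$z = -1497$ ($z = -1421 - \left(8 - -68\right) = -1421 - \left(8 + 68\right) = -1421 - 76 = -1497$)
$- (3068 + z) = - (3068 - 1497) = \left(-1\right) 1571 = -1571$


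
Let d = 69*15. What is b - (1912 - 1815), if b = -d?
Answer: -1132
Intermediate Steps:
d = 1035
b = -1035 (b = -1*1035 = -1035)
b - (1912 - 1815) = -1035 - (1912 - 1815) = -1035 - 1*97 = -1035 - 97 = -1132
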